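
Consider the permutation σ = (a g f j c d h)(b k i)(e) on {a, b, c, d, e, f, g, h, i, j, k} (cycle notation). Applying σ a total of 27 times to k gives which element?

k

k lies in the 3-cycle (b k i).
Powers repeat with period 3 on this cycle, and 27 mod 3 = 0, so σ^27(k) = σ^0(k).
So σ^27(k) = k.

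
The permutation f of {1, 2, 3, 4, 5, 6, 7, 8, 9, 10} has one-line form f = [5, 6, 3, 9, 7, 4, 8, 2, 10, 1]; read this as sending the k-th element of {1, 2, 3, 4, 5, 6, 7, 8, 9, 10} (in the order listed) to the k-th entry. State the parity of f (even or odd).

even

In disjoint-cycle form the cycle lengths are 9, 1.
A cycle is odd iff its length is even; f has 0 even-length cycles, so sgn(f) = (−1)^0 and f is even.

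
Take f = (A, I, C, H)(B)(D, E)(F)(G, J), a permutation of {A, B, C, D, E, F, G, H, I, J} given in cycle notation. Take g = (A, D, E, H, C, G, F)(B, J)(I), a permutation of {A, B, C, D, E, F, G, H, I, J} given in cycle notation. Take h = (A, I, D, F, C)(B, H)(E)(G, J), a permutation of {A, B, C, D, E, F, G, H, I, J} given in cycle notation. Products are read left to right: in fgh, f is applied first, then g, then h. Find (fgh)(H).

Apply the permutations in order: f(H) = A, then g(A) = D, then h(D) = F. So (fgh)(H) = F.

F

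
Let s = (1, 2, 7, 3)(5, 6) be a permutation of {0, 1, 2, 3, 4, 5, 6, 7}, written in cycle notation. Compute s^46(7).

1

7 lies in the 4-cycle (1, 2, 7, 3).
Powers repeat with period 4 on this cycle, and 46 mod 4 = 2, so s^46(7) = s^2(7).
Stepping 2 places around the cycle: 7 → 3 → 1.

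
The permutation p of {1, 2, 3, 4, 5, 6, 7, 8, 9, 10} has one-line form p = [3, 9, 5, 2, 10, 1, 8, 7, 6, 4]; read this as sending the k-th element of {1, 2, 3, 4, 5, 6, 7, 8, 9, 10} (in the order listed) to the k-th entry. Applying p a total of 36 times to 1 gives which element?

4

Tracing 1 → 3 → … returns to 1 after 8 steps, so 1 lies in an 8-cycle (1 3 5 10 4 2 9 6).
Since the cycle has length 8, p^36 acts on it the same as p^4 (36 mod 8 = 4).
Stepping 4 places around the cycle: 1 → 3 → 5 → 10 → 4.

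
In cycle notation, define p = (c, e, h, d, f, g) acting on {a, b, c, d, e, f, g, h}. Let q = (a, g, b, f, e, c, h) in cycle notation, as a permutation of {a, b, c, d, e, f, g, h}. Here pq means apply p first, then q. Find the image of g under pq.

First apply p: p(g) = c, then q(c) = h. Thus (pq)(g) = h.

h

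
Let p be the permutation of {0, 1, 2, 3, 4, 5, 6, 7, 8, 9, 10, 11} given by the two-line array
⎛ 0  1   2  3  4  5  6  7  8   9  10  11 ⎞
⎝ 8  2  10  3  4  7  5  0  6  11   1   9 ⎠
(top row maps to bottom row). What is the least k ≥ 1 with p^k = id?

The disjoint-cycle form of p has cycle lengths 5, 3, 2, 1, 1.
The order is lcm(5, 3, 2) = 30.

30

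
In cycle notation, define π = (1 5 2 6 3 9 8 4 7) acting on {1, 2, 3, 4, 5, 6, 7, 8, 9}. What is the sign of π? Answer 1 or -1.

The cycle lengths are 9.
A cycle is odd iff its length is even; π has 0 even-length cycles, so sgn(π) = (−1)^0 and π is even.

1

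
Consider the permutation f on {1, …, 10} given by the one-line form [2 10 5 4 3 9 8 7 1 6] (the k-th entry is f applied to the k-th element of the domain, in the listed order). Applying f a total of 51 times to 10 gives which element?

6

Tracing 10 → 6 → … returns to 10 after 5 steps, so 10 lies in a 5-cycle (1 2 10 6 9).
On a 5-cycle, f^5 is the identity, so f^51 = f^1 there (51 ≡ 1 mod 5).
Advancing 1 step from 10: 10 → 6.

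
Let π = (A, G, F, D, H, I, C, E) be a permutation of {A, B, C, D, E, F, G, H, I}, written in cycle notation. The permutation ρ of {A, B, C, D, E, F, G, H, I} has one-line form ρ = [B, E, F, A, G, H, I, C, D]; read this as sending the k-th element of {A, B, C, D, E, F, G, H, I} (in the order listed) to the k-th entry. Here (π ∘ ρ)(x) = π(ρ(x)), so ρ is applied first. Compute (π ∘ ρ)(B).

A

(π ∘ ρ)(B) = π(ρ(B)). ρ(B) = E, then π(E) = A. So (π ∘ ρ)(B) = A.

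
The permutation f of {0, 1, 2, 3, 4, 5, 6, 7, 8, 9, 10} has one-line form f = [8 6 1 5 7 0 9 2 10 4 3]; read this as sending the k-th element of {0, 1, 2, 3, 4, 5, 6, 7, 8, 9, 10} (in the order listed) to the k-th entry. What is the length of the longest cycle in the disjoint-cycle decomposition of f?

6

Decomposing into disjoint cycles gives (0 8 10 3 5)(1 6 9 4 7 2); the longest has length 6.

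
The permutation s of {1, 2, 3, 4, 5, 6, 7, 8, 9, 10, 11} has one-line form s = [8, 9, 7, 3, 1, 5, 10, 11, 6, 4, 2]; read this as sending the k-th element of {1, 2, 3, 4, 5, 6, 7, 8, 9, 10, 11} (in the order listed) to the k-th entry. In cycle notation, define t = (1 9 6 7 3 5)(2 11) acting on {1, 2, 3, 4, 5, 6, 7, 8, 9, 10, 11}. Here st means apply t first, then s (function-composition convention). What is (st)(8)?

t(8) = 8, then s(8) = 11; composing gives (st)(8) = 11.

11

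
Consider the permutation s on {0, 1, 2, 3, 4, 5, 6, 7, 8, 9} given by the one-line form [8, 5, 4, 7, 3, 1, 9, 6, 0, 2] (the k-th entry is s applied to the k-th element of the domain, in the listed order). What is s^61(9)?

Tracing 9 → 2 → … returns to 9 after 6 steps, so 9 lies in a 6-cycle (2 4 3 7 6 9).
Powers repeat with period 6 on this cycle, and 61 mod 6 = 1, so s^61(9) = s^1(9).
Stepping 1 place around the cycle: 9 → 2.

2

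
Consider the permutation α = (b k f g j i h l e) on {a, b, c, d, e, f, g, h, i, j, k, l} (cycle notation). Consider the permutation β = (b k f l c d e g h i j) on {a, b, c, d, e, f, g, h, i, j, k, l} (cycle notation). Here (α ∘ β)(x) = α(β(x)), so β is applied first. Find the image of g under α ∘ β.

β(g) = h, then α(h) = l; composing gives (α ∘ β)(g) = l.

l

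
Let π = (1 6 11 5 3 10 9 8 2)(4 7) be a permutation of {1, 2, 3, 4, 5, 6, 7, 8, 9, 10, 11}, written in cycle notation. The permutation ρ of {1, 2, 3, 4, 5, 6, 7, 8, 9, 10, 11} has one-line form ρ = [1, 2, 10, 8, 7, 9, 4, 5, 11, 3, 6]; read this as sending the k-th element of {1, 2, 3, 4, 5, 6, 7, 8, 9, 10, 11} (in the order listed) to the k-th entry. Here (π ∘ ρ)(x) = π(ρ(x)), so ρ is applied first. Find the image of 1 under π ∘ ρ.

6

(π ∘ ρ)(1) = π(ρ(1)). ρ(1) = 1, then π(1) = 6. So (π ∘ ρ)(1) = 6.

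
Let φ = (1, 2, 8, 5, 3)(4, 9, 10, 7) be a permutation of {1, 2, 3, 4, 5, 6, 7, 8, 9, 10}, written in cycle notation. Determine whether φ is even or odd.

odd

The cycle lengths are 5, 4, 1.
A cycle is odd iff its length is even; φ has 1 even-length cycle, so sgn(φ) = (−1)^1 and φ is odd.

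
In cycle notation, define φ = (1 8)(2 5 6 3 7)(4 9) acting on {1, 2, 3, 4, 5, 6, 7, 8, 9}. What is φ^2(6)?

7

6 lies in the 5-cycle (2 5 6 3 7).
Advancing 2 steps from 6: 6 → 3 → 7.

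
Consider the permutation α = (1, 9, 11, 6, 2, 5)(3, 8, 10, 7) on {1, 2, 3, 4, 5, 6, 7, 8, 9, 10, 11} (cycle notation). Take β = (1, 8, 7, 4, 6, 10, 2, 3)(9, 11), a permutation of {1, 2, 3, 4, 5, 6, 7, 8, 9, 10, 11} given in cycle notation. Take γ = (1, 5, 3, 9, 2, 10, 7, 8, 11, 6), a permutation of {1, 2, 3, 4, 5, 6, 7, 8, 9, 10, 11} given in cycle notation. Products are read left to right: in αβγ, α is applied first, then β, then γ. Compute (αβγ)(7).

5

Chase 7: α(7) = 3; β(3) = 1; γ(1) = 5. Hence (αβγ)(7) = 5.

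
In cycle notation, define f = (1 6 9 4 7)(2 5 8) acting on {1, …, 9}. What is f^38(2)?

8

2 lies in the 3-cycle (2 5 8).
On a 3-cycle, f^3 is the identity, so f^38 = f^2 there (38 ≡ 2 mod 3).
Stepping 2 places around the cycle: 2 → 5 → 8.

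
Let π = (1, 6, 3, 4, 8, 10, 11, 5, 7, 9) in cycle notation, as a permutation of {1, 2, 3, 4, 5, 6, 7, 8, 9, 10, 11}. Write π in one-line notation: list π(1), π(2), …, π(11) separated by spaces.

6 2 4 8 7 3 9 10 1 11 5

Reading each image from the cycles: 1↦6, 2↦2, 3↦4, 4↦8, 5↦7, 6↦3, 7↦9, 8↦10, 9↦1, 10↦11, 11↦5.
Listing these in domain order gives 6 2 4 8 7 3 9 10 1 11 5.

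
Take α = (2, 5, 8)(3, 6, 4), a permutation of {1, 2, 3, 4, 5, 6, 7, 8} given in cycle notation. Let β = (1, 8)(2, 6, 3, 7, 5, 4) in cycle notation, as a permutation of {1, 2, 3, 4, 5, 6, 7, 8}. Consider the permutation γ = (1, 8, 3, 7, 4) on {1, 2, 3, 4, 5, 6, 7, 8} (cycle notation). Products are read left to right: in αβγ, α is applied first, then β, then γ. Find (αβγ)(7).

5

(αβγ)(7) = γ(β(α(7))). α(7) = 7, then β(7) = 5, then γ(5) = 5, so the result is 5.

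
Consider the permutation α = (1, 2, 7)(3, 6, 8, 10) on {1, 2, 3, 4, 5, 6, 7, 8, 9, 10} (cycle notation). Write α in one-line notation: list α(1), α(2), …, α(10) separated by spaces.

2 7 6 4 5 8 1 10 9 3

Each element maps to the next entry in its cycle (wrapping to the front): 1→2, 2→7, 3→6, 4→4, 5→5, 6→8, 7→1, 8→10, 9→9, 10→3.
Listing these in domain order gives 2 7 6 4 5 8 1 10 9 3.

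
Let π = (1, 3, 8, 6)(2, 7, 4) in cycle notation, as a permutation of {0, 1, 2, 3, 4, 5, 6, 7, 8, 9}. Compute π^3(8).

3

8 lies in the 4-cycle (1, 3, 8, 6).
Advancing 3 steps from 8: 8 → 6 → 1 → 3.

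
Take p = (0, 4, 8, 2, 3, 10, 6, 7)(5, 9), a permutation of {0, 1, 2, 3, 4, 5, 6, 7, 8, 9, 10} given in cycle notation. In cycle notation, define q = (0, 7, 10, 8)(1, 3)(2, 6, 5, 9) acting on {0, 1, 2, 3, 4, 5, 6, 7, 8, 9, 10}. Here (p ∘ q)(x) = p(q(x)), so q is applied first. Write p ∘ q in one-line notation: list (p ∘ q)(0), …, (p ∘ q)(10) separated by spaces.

0 10 7 1 8 5 9 6 4 3 2

Chase each element through q then p: 0 → 7 → 0; 1 → 3 → 10; 2 → 6 → 7; 3 → 1 → 1; 4 → 4 → 8; 5 → 9 → 5; 6 → 5 → 9; 7 → 10 → 6; 8 → 0 → 4; 9 → 2 → 3; 10 → 8 → 2.
Collecting the images, p ∘ q = [0 10 7 1 8 5 9 6 4 3 2].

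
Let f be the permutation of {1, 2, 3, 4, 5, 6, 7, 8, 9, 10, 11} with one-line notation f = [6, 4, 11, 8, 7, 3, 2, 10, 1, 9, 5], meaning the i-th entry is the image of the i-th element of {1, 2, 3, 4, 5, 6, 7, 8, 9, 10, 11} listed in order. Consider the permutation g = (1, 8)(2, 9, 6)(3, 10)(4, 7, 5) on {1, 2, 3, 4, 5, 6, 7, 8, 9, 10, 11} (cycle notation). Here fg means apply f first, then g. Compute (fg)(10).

6

f(10) = 9, then g(9) = 6; composing gives (fg)(10) = 6.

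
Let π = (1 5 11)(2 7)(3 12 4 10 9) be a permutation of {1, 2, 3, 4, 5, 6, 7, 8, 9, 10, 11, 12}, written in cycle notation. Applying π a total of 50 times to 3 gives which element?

3

3 lies in the 5-cycle (3 12 4 10 9).
Powers repeat with period 5 on this cycle, and 50 mod 5 = 0, so π^50(3) = π^0(3).
So π^50(3) = 3.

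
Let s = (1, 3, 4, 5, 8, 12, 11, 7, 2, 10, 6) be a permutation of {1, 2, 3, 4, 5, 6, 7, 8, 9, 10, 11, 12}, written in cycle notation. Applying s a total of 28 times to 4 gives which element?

2

4 lies in the 11-cycle (1, 3, 4, 5, 8, 12, 11, 7, 2, 10, 6).
Powers repeat with period 11 on this cycle, and 28 mod 11 = 6, so s^28(4) = s^6(4).
Advancing 6 steps from 4: 4 → 5 → 8 → 12 → 11 → 7 → 2.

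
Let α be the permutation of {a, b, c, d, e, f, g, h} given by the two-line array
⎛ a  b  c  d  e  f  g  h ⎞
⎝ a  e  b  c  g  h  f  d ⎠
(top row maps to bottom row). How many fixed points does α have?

1

The fixed points (elements with α(x) = x) are {a}, so there is 1.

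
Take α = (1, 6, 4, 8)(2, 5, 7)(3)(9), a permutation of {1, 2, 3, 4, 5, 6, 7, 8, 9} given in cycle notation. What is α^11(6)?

1

6 lies in the 4-cycle (1, 6, 4, 8).
Powers repeat with period 4 on this cycle, and 11 mod 4 = 3, so α^11(6) = α^3(6).
Stepping 3 places around the cycle: 6 → 4 → 8 → 1.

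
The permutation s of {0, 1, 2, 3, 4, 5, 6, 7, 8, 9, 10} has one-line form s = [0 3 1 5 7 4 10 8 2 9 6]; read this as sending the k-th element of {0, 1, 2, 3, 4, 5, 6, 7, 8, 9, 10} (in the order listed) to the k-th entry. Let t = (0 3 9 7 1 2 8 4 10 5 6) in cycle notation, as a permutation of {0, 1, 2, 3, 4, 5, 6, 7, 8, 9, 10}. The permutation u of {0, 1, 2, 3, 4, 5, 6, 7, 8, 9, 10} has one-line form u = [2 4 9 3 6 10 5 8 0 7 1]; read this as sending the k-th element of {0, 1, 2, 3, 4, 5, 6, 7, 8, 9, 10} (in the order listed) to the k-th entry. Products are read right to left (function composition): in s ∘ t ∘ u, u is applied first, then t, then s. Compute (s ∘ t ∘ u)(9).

3

Chase 9: u(9) = 7; t(7) = 1; s(1) = 3. Hence (s ∘ t ∘ u)(9) = 3.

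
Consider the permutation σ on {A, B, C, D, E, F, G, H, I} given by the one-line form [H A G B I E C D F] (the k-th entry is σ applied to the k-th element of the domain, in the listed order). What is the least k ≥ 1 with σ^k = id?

12

Writing σ as disjoint cycles, the cycle lengths are 4, 3, 2.
The order is lcm(4, 3, 2) = 12.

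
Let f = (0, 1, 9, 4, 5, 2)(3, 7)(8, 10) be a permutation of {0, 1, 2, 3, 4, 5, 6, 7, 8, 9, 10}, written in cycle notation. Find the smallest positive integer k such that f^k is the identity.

The cycle type of f is (6, 2, 2, 1).
The order is lcm(6, 2, 2) = 6.

6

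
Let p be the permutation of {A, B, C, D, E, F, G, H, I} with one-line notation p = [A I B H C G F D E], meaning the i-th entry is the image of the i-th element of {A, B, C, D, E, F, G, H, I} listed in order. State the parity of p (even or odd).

In disjoint-cycle form the cycle lengths are 4, 2, 2, 1.
A cycle is odd iff its length is even; p has 3 even-length cycles, so sgn(p) = (−1)^3 and p is odd.

odd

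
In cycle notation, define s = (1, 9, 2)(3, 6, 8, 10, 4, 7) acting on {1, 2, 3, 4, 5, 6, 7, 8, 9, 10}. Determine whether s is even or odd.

The cycle lengths are 6, 3, 1.
A cycle is odd iff its length is even; s has 1 even-length cycle, so sgn(s) = (−1)^1 and s is odd.

odd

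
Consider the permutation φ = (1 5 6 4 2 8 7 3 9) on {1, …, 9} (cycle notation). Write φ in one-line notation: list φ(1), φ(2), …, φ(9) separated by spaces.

Reading each image from the cycles: 1↦5, 2↦8, 3↦9, 4↦2, 5↦6, 6↦4, 7↦3, 8↦7, 9↦1.
Listing these in domain order gives 5 8 9 2 6 4 3 7 1.

5 8 9 2 6 4 3 7 1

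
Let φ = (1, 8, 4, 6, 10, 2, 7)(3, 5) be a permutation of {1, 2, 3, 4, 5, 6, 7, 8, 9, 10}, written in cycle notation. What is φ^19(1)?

1 lies in the 7-cycle (1, 8, 4, 6, 10, 2, 7).
On a 7-cycle, φ^7 is the identity, so φ^19 = φ^5 there (19 ≡ 5 mod 7).
Stepping 5 places around the cycle: 1 → 8 → 4 → 6 → 10 → 2.

2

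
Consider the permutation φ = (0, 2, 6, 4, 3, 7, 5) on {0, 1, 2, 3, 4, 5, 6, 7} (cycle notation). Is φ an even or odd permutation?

The cycle lengths are 7, 1.
A cycle is odd iff its length is even; φ has 0 even-length cycles, so sgn(φ) = (−1)^0 and φ is even.

even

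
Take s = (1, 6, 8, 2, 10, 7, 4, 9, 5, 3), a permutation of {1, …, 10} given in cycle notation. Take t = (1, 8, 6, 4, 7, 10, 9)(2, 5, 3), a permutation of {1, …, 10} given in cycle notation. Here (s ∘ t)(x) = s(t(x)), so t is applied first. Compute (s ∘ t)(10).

t(10) = 9, then s(9) = 5; composing gives (s ∘ t)(10) = 5.

5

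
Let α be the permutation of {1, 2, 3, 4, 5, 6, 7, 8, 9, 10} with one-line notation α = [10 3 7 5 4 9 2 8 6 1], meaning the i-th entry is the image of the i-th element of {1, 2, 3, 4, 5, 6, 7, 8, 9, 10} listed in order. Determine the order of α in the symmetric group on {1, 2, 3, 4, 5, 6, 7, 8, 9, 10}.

6

The disjoint-cycle form of α has cycle lengths 3, 2, 2, 2, 1.
The order is lcm(3, 2, 2, 2) = 6.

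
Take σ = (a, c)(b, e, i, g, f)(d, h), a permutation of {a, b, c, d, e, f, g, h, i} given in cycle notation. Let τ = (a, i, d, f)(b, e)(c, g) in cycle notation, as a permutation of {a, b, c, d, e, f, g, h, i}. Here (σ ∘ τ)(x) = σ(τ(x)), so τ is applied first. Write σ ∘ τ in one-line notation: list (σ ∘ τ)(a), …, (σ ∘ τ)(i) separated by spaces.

g i f b e c a d h

Chase each element through τ then σ: a → i → g; b → e → i; c → g → f; d → f → b; e → b → e; f → a → c; g → c → a; h → h → d; i → d → h.
Collecting the images, σ ∘ τ = [g i f b e c a d h].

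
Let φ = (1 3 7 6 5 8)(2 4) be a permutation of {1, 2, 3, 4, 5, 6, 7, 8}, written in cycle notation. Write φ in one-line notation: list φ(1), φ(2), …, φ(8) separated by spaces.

3 4 7 2 8 5 6 1

Image by image: 1→3, 2→4, 3→7, 4→2, 5→8, 6→5, 7→6, 8→1.
So the one-line form is 3 4 7 2 8 5 6 1.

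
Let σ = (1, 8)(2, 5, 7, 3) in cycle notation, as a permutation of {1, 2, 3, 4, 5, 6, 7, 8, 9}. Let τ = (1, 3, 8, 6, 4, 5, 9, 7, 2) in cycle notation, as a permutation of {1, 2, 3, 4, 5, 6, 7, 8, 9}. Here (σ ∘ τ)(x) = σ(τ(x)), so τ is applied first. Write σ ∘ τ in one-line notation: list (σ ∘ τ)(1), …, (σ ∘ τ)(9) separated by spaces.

2 8 1 7 9 4 5 6 3

Chase each element through τ then σ: 1 → 3 → 2; 2 → 1 → 8; 3 → 8 → 1; 4 → 5 → 7; 5 → 9 → 9; 6 → 4 → 4; 7 → 2 → 5; 8 → 6 → 6; 9 → 7 → 3.
Collecting the images, σ ∘ τ = [2 8 1 7 9 4 5 6 3].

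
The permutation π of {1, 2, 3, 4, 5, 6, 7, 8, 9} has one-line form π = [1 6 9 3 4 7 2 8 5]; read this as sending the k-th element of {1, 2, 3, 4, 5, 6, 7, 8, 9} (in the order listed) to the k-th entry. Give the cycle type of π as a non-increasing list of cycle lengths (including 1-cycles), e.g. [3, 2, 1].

The disjoint cycles are (1)(2, 6, 7)(3, 9, 5, 4)(8), with lengths 4, 3, 1, 1 in non-increasing order.

[4, 3, 1, 1]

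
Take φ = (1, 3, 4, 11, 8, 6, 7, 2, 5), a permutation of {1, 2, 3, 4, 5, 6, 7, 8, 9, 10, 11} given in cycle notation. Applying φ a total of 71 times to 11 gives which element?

4

11 lies in the 9-cycle (1, 3, 4, 11, 8, 6, 7, 2, 5).
Since the cycle has length 9, φ^71 acts on it the same as φ^8 (71 mod 9 = 8).
Stepping 8 places around the cycle: 11 → 8 → 6 → 7 → 2 → 5 → 1 → 3 → 4.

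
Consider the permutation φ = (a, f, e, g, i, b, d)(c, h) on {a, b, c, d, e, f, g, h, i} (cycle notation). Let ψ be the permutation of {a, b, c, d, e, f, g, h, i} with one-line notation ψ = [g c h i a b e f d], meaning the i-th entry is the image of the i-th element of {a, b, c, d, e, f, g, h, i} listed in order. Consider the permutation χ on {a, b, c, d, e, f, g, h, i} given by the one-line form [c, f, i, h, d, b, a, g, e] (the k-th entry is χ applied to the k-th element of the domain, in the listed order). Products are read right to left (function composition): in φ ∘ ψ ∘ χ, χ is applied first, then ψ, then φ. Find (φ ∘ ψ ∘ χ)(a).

(φ ∘ ψ ∘ χ)(a) = φ(ψ(χ(a))). χ(a) = c, then ψ(c) = h, then φ(h) = c, so the result is c.

c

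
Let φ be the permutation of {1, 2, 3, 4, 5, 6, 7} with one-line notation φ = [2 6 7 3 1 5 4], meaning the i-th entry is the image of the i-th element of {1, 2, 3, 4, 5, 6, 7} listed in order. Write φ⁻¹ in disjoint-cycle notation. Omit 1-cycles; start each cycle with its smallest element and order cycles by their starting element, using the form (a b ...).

(1 5 6 2)(3 4 7)

The cycle decomposition of φ is (1 2 6 5)(3 7 4).
Reversing each cycle (and rotating so the smallest element leads) gives φ⁻¹ = (1 5 6 2)(3 4 7).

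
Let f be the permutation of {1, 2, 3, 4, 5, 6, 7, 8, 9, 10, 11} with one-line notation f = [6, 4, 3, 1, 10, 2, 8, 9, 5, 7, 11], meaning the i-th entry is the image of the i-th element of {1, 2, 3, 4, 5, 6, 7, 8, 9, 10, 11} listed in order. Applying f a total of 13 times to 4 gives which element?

Tracing 4 → 1 → … returns to 4 after 4 steps, so 4 lies in a 4-cycle (1, 6, 2, 4).
On a 4-cycle, f^4 is the identity, so f^13 = f^1 there (13 ≡ 1 mod 4).
Advancing 1 step from 4: 4 → 1.

1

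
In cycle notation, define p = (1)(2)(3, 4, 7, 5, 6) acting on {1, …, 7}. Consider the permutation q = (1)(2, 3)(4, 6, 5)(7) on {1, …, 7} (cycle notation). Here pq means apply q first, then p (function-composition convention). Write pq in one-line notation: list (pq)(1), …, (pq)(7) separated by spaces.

1 4 2 3 7 6 5

(pq)(x) = p(q(x)). Computing each image: p(q(1)) = p(1) = 1, p(q(2)) = p(3) = 4, p(q(3)) = p(2) = 2, p(q(4)) = p(6) = 3, p(q(5)) = p(4) = 7, p(q(6)) = p(5) = 6, p(q(7)) = p(7) = 5.
Hence pq = [1 4 2 3 7 6 5].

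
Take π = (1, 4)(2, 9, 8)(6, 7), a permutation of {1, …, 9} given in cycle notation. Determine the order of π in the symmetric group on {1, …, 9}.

The disjoint cycles have lengths 3, 2, 2, 1, 1.
The order is lcm(3, 2, 2) = 6.

6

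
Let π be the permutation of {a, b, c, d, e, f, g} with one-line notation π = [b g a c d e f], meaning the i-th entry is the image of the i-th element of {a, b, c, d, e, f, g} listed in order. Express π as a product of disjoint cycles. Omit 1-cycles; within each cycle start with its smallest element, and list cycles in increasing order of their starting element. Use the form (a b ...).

(a b g f e d c)

Iterating π from a gives a → b → g → f → e → d → c → a; that is the 7-cycle (a b g f e d c).
Continuing from each remaining unvisited element yields (a b g f e d c).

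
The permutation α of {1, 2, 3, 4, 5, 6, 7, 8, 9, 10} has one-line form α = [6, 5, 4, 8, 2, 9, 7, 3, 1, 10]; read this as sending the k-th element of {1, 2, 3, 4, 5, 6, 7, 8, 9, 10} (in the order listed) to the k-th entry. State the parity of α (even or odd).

odd

In disjoint-cycle form the cycle lengths are 3, 3, 2, 1, 1.
A cycle of length ℓ contributes ℓ−1 transpositions, so α is a product of 2 + 2 + 1 = 5 transpositions — odd.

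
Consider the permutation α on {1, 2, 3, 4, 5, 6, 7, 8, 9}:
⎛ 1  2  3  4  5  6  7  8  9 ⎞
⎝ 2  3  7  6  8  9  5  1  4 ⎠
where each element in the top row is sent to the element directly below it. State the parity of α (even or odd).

In disjoint-cycle form the cycle lengths are 6, 3.
A cycle is odd iff its length is even; α has 1 even-length cycle, so sgn(α) = (−1)^1 and α is odd.

odd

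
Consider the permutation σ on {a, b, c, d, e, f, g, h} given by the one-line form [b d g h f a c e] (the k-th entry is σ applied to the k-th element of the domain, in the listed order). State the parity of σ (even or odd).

even

In disjoint-cycle form the cycle lengths are 6, 2.
A cycle of length ℓ contributes ℓ−1 transpositions, so σ is a product of 5 + 1 = 6 transpositions — even.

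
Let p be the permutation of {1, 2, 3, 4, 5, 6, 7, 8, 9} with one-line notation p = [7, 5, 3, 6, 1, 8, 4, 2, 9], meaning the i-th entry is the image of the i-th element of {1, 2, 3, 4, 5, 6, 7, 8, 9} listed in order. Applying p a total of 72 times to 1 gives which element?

Tracing 1 → 7 → … returns to 1 after 7 steps, so 1 lies in a 7-cycle (1, 7, 4, 6, 8, 2, 5).
Powers repeat with period 7 on this cycle, and 72 mod 7 = 2, so p^72(1) = p^2(1).
Advancing 2 steps from 1: 1 → 7 → 4.

4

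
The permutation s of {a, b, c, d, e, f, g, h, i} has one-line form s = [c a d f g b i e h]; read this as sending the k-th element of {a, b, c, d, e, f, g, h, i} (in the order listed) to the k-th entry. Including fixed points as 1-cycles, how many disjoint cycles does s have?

The cycle decomposition is (a, c, d, f, b)(e, g, i, h), which has 2 cycles (counting 1-cycles).

2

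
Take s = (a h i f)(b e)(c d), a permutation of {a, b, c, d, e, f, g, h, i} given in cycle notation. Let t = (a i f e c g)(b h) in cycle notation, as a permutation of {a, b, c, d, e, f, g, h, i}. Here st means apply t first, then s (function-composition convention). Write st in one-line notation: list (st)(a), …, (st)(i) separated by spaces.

f i g c d b h e a

Chase each element through t then s: a → i → f; b → h → i; c → g → g; d → d → c; e → c → d; f → e → b; g → a → h; h → b → e; i → f → a.
Collecting the images, st = [f i g c d b h e a].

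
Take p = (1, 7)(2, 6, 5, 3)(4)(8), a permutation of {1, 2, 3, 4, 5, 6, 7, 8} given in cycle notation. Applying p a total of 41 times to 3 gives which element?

3 lies in the 4-cycle (2, 6, 5, 3).
Since the cycle has length 4, p^41 acts on it the same as p^1 (41 mod 4 = 1).
Advancing 1 step from 3: 3 → 2.

2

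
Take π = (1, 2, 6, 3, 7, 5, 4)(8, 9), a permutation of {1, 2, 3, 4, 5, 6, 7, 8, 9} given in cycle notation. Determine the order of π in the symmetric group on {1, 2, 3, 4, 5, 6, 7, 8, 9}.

The disjoint cycles have lengths 7, 2.
The order is lcm(7, 2) = 14.

14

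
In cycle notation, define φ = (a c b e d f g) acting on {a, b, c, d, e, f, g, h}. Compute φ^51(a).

a lies in the 7-cycle (a c b e d f g).
Since the cycle has length 7, φ^51 acts on it the same as φ^2 (51 mod 7 = 2).
Stepping 2 places around the cycle: a → c → b.

b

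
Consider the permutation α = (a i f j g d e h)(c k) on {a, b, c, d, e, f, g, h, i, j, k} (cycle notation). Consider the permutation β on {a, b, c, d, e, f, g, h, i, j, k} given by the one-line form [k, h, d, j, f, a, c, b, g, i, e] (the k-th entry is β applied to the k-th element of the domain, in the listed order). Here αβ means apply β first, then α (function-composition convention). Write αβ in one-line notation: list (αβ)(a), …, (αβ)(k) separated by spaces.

For each element, apply β then α: a → k → c; b → h → a; c → d → e; d → j → g; e → f → j; f → a → i; g → c → k; h → b → b; i → g → d; j → i → f; k → e → h.
So αβ in one-line form is c a e g j i k b d f h.

c a e g j i k b d f h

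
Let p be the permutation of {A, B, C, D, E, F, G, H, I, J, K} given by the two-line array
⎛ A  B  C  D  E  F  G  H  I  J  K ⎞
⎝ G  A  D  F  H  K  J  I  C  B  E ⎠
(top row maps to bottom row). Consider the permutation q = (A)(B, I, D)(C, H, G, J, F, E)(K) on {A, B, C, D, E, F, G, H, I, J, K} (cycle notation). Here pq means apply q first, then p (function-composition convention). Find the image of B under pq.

C

q(B) = I, then p(I) = C; composing gives (pq)(B) = C.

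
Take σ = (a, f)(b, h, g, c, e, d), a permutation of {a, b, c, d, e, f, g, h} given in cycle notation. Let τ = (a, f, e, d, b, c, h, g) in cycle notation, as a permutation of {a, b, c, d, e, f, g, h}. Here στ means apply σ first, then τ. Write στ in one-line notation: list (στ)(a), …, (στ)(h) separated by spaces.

Chase each element through σ then τ: a → f → e; b → h → g; c → e → d; d → b → c; e → d → b; f → a → f; g → c → h; h → g → a.
Collecting the images, στ = [e g d c b f h a].

e g d c b f h a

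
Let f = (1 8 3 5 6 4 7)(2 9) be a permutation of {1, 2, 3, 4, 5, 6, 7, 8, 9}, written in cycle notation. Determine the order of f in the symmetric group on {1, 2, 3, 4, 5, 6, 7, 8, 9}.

14

The disjoint cycles have lengths 7, 2.
The order is lcm(7, 2) = 14.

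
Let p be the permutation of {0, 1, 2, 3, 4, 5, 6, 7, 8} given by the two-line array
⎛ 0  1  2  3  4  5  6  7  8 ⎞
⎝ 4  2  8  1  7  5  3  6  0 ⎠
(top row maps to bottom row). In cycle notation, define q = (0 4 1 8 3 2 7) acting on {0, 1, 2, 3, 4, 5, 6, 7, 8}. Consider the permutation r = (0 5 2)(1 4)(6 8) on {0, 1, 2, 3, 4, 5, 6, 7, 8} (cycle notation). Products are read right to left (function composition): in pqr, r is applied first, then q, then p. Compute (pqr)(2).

7

Chase 2: r(2) = 0; q(0) = 4; p(4) = 7. Hence (pqr)(2) = 7.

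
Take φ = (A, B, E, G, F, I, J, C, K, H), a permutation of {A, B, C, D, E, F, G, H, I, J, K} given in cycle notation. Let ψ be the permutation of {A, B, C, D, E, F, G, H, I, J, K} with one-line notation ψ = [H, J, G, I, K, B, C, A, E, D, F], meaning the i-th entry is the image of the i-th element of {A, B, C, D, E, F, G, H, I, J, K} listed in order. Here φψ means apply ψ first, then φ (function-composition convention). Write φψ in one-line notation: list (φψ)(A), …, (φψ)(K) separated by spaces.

Chase each element through ψ then φ: A → H → A; B → J → C; C → G → F; D → I → J; E → K → H; F → B → E; G → C → K; H → A → B; I → E → G; J → D → D; K → F → I.
So φψ in one-line form is A C F J H E K B G D I.

A C F J H E K B G D I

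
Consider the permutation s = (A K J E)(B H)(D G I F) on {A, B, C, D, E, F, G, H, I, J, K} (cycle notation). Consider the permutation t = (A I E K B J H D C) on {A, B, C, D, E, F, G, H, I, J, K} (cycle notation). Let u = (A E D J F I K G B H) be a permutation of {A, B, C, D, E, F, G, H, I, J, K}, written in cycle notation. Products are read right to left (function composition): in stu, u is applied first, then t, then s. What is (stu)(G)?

E

Chase G: u(G) = B; t(B) = J; s(J) = E. Hence (stu)(G) = E.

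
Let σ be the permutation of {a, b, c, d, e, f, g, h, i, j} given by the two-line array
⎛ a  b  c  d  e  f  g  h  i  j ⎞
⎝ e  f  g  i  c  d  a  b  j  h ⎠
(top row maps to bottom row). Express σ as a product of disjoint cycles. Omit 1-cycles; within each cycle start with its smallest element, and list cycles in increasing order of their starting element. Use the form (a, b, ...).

(a, e, c, g)(b, f, d, i, j, h)

Iterating σ from a gives a → e → c → g → a; that is the 4-cycle (a, e, c, g).
Repeating from the next unused element and collecting all non-trivial cycles gives (a, e, c, g)(b, f, d, i, j, h).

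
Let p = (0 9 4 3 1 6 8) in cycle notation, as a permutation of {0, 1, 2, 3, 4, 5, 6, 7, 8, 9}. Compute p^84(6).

6 lies in the 7-cycle (0 9 4 3 1 6 8).
On a 7-cycle, p^7 is the identity, so p^84 = p^0 there (84 ≡ 0 mod 7).
So p^84(6) = 6.

6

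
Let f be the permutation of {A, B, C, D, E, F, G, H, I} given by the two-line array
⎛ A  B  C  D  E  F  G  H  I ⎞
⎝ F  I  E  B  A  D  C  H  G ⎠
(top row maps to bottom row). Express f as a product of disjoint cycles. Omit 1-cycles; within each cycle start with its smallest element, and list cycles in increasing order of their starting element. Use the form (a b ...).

Iterating f from A gives A → F → D → B → I → G → C → E → A; that is the 8-cycle (A F D B I G C E).
Repeating from the next unused element and collecting all non-trivial cycles gives (A F D B I G C E).

(A F D B I G C E)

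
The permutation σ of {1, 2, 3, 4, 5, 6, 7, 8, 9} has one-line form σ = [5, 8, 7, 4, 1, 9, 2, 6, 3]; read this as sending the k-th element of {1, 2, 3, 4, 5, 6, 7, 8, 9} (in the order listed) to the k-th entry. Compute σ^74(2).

6

Tracing 2 → 8 → … returns to 2 after 6 steps, so 2 lies in a 6-cycle (2 8 6 9 3 7).
Powers repeat with period 6 on this cycle, and 74 mod 6 = 2, so σ^74(2) = σ^2(2).
Advancing 2 steps from 2: 2 → 8 → 6.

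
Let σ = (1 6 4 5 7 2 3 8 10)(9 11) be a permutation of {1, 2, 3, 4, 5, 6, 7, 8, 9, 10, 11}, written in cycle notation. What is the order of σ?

18

The cycle type of σ is (9, 2).
Since disjoint cycles commute, ord(σ) = lcm(9, 2) = 18.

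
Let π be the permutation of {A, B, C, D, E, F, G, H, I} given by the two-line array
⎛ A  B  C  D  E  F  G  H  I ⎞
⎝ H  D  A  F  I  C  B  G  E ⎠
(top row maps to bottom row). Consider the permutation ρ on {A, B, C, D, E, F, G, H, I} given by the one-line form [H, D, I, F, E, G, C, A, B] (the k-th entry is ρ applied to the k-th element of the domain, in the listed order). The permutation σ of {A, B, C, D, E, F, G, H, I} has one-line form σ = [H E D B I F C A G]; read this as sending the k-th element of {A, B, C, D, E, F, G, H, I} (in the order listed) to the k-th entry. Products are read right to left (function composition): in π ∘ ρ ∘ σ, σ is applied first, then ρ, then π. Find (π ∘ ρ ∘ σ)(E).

D

Apply the permutations in order: σ(E) = I, then ρ(I) = B, then π(B) = D. So (π ∘ ρ ∘ σ)(E) = D.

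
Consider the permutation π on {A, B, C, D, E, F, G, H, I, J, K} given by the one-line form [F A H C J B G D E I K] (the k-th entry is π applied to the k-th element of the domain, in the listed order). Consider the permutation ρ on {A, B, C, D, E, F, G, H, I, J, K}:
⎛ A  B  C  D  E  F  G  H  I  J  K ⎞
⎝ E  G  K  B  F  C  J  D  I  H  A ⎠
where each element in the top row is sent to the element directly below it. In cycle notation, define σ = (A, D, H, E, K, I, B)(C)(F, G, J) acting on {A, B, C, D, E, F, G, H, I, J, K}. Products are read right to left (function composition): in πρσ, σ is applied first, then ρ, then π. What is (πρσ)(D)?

Apply the permutations in order: σ(D) = H, then ρ(H) = D, then π(D) = C. So (πρσ)(D) = C.

C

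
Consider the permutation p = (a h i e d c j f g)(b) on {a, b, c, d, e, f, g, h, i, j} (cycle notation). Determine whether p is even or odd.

The cycle lengths are 9, 1.
A cycle of length ℓ contributes ℓ−1 transpositions, so p is a product of 8 transpositions — even.

even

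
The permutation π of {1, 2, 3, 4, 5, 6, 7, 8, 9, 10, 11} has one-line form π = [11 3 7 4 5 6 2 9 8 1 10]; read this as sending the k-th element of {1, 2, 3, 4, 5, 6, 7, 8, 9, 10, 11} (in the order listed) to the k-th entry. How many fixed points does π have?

The fixed points (elements with π(x) = x) are {4, 5, 6}, so there are 3.

3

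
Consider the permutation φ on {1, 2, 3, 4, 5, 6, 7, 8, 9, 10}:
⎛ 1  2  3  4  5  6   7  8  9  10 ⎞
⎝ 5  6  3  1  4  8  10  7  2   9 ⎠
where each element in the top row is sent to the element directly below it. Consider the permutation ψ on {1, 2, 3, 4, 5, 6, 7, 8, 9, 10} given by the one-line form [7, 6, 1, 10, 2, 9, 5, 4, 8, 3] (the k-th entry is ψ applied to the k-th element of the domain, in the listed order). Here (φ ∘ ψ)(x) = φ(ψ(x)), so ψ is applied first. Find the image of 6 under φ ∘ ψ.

2

First apply ψ: ψ(6) = 9, then φ(9) = 2. Thus (φ ∘ ψ)(6) = 2.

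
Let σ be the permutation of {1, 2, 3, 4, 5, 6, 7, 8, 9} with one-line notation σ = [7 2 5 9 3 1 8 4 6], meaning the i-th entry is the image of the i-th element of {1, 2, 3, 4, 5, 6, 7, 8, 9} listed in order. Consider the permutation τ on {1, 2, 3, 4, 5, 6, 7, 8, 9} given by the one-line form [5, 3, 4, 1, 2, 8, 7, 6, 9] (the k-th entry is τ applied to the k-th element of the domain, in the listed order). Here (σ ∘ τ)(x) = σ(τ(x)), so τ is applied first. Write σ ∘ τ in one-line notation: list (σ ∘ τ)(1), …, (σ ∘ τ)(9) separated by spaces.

3 5 9 7 2 4 8 1 6

Chase each element through τ then σ: 1 → 5 → 3; 2 → 3 → 5; 3 → 4 → 9; 4 → 1 → 7; 5 → 2 → 2; 6 → 8 → 4; 7 → 7 → 8; 8 → 6 → 1; 9 → 9 → 6.
So σ ∘ τ in one-line form is 3 5 9 7 2 4 8 1 6.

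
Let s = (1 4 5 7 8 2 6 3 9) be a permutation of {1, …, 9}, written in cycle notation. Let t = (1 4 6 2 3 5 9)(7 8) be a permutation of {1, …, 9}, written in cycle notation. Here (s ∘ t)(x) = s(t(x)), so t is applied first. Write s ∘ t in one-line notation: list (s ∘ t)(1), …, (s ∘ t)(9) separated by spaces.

For each element, apply t then s: 1 → 4 → 5; 2 → 3 → 9; 3 → 5 → 7; 4 → 6 → 3; 5 → 9 → 1; 6 → 2 → 6; 7 → 8 → 2; 8 → 7 → 8; 9 → 1 → 4.
Collecting the images, s ∘ t = [5 9 7 3 1 6 2 8 4].

5 9 7 3 1 6 2 8 4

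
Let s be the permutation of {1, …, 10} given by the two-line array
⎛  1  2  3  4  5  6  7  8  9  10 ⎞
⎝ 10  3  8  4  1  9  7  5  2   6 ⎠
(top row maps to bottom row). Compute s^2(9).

Tracing 9 → 2 → … returns to 9 after 8 steps, so 9 lies in an 8-cycle (1, 10, 6, 9, 2, 3, 8, 5).
Stepping 2 places around the cycle: 9 → 2 → 3.

3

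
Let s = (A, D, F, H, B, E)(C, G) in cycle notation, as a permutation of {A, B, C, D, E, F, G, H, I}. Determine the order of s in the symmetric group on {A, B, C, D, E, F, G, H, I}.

6

The cycle type of s is (6, 2, 1).
Since disjoint cycles commute, ord(s) = lcm(6, 2) = 6.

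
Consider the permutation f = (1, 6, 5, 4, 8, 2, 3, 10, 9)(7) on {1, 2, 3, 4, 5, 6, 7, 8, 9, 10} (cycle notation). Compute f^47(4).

4 lies in the 9-cycle (1, 6, 5, 4, 8, 2, 3, 10, 9).
On a 9-cycle, f^9 is the identity, so f^47 = f^2 there (47 ≡ 2 mod 9).
Stepping 2 places around the cycle: 4 → 8 → 2.

2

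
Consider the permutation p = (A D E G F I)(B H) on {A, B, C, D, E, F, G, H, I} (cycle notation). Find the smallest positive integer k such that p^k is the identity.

6

The disjoint cycles have lengths 6, 2, 1.
The order of p is the least common multiple of its cycle lengths: lcm(6, 2) = 6.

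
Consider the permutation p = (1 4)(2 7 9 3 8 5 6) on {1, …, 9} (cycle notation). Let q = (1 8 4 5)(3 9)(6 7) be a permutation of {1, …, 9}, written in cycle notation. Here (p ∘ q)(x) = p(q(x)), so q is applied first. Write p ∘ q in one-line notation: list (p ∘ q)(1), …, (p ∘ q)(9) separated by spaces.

(p ∘ q)(x) = p(q(x)). Computing each image: p(q(1)) = p(8) = 5, p(q(2)) = p(2) = 7, p(q(3)) = p(9) = 3, p(q(4)) = p(5) = 6, p(q(5)) = p(1) = 4, p(q(6)) = p(7) = 9, p(q(7)) = p(6) = 2, p(q(8)) = p(4) = 1, p(q(9)) = p(3) = 8.
Hence p ∘ q = [5 7 3 6 4 9 2 1 8].

5 7 3 6 4 9 2 1 8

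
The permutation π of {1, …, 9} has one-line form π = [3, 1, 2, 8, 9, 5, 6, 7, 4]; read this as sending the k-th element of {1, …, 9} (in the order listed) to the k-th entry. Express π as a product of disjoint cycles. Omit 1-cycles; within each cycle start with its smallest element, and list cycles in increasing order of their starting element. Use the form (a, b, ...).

(1, 3, 2)(4, 8, 7, 6, 5, 9)

Start at 1 and follow images: 1 → 3 → 2 → 1, giving the cycle (1, 3, 2).
Continuing from each remaining unvisited element yields (1, 3, 2)(4, 8, 7, 6, 5, 9).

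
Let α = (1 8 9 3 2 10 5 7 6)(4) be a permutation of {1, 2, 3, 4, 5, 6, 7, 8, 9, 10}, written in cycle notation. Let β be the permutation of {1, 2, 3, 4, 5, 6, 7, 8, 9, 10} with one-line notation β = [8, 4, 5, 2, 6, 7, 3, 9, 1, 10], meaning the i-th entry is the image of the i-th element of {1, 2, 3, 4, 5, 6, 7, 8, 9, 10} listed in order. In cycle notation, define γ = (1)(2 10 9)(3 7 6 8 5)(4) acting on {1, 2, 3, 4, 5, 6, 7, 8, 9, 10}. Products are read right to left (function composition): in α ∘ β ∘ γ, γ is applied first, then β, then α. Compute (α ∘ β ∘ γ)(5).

7

(α ∘ β ∘ γ)(5) = α(β(γ(5))). γ(5) = 3, then β(3) = 5, then α(5) = 7, so the result is 7.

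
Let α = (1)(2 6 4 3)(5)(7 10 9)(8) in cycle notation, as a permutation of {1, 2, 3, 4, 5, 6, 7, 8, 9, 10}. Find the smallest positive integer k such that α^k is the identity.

The disjoint cycles have lengths 4, 3, 1, 1, 1.
The order is lcm(4, 3) = 12.

12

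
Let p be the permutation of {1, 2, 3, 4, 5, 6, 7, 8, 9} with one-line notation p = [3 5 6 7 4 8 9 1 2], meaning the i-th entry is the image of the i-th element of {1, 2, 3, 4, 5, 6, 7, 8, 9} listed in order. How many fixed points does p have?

No element satisfies p(x) = x, so there are 0 fixed points.

0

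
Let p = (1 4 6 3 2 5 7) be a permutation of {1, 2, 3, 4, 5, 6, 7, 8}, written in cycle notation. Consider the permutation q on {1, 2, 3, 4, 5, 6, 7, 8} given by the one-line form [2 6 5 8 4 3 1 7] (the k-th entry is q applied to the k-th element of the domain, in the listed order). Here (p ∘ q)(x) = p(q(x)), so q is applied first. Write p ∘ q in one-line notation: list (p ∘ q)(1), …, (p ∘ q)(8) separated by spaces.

5 3 7 8 6 2 4 1

(p ∘ q)(x) = p(q(x)). Computing each image: p(q(1)) = p(2) = 5, p(q(2)) = p(6) = 3, p(q(3)) = p(5) = 7, p(q(4)) = p(8) = 8, p(q(5)) = p(4) = 6, p(q(6)) = p(3) = 2, p(q(7)) = p(1) = 4, p(q(8)) = p(7) = 1.
Hence p ∘ q = [5 3 7 8 6 2 4 1].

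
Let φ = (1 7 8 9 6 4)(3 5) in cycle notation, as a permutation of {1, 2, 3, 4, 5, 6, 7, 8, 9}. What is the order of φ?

The cycle type of φ is (6, 2, 1).
Since disjoint cycles commute, ord(φ) = lcm(6, 2) = 6.

6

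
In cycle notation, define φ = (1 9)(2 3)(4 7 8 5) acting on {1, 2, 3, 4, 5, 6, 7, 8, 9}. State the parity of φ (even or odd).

The cycle lengths are 4, 2, 2, 1.
A cycle is odd iff its length is even; φ has 3 even-length cycles, so sgn(φ) = (−1)^3 and φ is odd.

odd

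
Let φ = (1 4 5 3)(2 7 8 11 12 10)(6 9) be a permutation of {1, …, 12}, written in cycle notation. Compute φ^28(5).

5 lies in the 4-cycle (1 4 5 3).
Since the cycle has length 4, φ^28 acts on it the same as φ^0 (28 mod 4 = 0).
So φ^28(5) = 5.

5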